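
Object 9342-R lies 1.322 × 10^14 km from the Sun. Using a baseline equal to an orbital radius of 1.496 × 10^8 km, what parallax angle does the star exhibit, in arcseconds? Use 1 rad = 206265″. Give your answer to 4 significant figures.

θ ≈ B/d = (1.496 × 10^8) / (1.322 × 10^14) = 1.1316 × 10^-6 rad.
In arcseconds: 1.1316 × 10^-6 × 206265 = 0.23341″.

0.2334 arcsec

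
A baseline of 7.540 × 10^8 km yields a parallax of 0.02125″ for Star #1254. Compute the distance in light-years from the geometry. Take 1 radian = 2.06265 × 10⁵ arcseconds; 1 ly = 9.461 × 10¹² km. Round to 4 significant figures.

θ = 0.02125″ = 0.02125/206265 = 1.0302 × 10^-7 rad.
d = B/θ = (7.540 × 10^8) / (1.0302 × 10^-7) = 7.3190 × 10^15 km = (7.3190 × 10^15) / (9.461 × 10^12) ly = 773.6 ly.

773.6 ly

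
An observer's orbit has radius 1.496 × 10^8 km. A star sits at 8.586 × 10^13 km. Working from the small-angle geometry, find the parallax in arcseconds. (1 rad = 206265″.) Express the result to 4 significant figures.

θ ≈ B/d = (1.496 × 10^8) / (8.586 × 10^13) = 1.7424 × 10^-6 rad.
In arcseconds: 1.7424 × 10^-6 × 206265 = 0.3594″.

0.3594 arcsec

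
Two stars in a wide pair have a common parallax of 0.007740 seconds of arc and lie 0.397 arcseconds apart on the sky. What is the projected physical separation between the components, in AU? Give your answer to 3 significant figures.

51.3 AU

d = 1/p = 1/0.007740″ = 129.2 pc.
At distance d (pc), an angle of θ arcsec spans θ·d AU: s = 0.397 × 129.2 = 51.292 AU.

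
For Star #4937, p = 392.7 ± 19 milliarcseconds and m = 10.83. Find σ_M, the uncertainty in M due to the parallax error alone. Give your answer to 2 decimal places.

M = m − 5 log₁₀ d + 5 = m + 5 log₁₀ p + 5, so ∂M/∂p = 5/(p ln 10).
σ_M = (5/ln 10) · (σ_p/p) = 2.1715 × 19/392.7 = 2.1715 × 0.048383 = 0.10506.

σ_M = 0.11 mag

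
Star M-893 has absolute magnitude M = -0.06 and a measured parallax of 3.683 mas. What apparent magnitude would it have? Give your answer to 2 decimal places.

m = 7.11

d = 1/p = 1/0.003683″ = 271.52 pc.
m − M = 5 log₁₀ d − 5 = 5 log₁₀(271.52) − 5 = 12.1690 − 5 = 7.1690.
m = M + (m − M) = -0.06 + 7.1690 = 7.11.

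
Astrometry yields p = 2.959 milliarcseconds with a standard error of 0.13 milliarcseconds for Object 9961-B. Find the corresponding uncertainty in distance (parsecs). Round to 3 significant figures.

14.8 pc

d = 1/p, so σ_d = σ_p / p².
σ_d = 0.000130 / (0.002959)² = 0.000130 / 0.0000087557 = 14.847 pc.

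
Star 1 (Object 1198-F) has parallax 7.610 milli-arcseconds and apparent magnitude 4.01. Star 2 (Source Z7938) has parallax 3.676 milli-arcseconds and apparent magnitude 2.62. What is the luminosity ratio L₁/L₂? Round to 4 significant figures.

L₁/L₂ = 0.06486

d₁ = 1/p₁ = 1/0.007610″ = 131.41 pc; d₂ = 1/p₂ = 1/0.003676″ = 272.03 pc.
M₁ = m₁ − 5 log₁₀ d₁ + 5 = 4.01 − 10.5931 + 5 = -1.5831.
M₂ = 2.62 − 12.1731 + 5 = -4.5531.
L₁/L₂ = 10^(0.4(M₂ − M₁)) = 10^(0.4 × (-2.9700)) = 10^(-1.18800) = 0.064863.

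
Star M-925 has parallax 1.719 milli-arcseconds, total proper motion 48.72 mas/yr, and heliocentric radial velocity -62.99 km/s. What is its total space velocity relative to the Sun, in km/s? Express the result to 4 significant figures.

d = 1/p = 1/0.001719″ = 581.73 pc.
μ = 48.72 mas/yr = 0.04872 ″/yr.
v_t = 4.740 μ d = 4.740 × 0.04872 × 581.73 = 134.34 km/s.
v = √(v_r² + v_t²) = √((-62.99)² + 134.34²) = √22015 = 148.37 km/s.

148.4 km/s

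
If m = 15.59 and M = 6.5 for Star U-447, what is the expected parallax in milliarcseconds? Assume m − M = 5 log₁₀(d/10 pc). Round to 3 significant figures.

m − M = 15.59 − 6.5 = 9.09.
d = 10^((m−M)/5 + 1) = 10^2.818 = 657.66 pc.
p = 1/d = 1/657.66 = 0.0015205 arcsec = 1.5205 mas.

1.52 mas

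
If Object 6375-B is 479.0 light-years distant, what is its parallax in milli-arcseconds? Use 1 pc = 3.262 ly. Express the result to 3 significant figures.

d = 479.0 ly ÷ 3.262 = 146.84 pc.
p = 1/d = 1/146.84 = 0.0068101 arcsec.
= 0.0068101 × 1000 = 6.8101 mas.

6.81 mas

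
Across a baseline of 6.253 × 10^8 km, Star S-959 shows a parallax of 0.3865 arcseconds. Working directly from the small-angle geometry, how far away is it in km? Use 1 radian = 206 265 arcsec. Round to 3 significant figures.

θ = 0.3865″ = 0.3865/206265 = 1.8738 × 10^-6 rad.
d = B/θ = (6.253 × 10^8) / (1.8738 × 10^-6) = 3.3371 × 10^14 km.

3.34 × 10^14 km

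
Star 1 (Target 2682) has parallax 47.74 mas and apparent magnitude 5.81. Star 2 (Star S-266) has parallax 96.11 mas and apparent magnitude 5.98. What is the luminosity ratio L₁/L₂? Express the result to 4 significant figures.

d₁ = 1/p₁ = 1/0.04774″ = 20.947 pc; d₂ = 1/p₂ = 1/0.09611″ = 10.405 pc.
M₁ = m₁ − 5 log₁₀ d₁ + 5 = 5.81 − 6.6056 + 5 = 4.2044.
M₂ = 5.98 − 5.0862 + 5 = 5.8938.
L₁/L₂ = 10^(0.4(M₂ − M₁)) = 10^(0.4 × 1.6894) = 10^0.67576 = 4.7398.

L₁/L₂ = 4.740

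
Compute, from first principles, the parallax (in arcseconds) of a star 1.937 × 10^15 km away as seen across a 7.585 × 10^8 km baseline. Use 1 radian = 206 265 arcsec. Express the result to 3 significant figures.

0.0808 arcsec

θ ≈ B/d = (7.585 × 10^8) / (1.937 × 10^15) = 3.9158 × 10^-7 rad.
In arcseconds: 3.9158 × 10^-7 × 206265 = 0.080769″.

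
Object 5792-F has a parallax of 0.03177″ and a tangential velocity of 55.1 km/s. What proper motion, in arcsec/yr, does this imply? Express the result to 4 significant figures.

d = 1/p = 1/0.03177″ = 31.476 pc.
μ = v_t / (4.74 d) = 55.1 / (4.74 × 31.476) = 55.1 / 149.2 = 0.3693 ″/yr.

0.3693 arcsec/yr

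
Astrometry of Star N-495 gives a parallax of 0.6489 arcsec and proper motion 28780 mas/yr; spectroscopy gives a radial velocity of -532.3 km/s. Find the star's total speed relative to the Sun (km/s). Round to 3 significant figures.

572 km/s

d = 1/p = 1/0.6489″ = 1.5411 pc.
μ = 28780 mas/yr = 28.78 ″/yr.
v_t = 4.740 μ d = 4.740 × 28.78 × 1.5411 = 210.23 km/s.
v = √(v_r² + v_t²) = √((-532.3)² + 210.23²) = √327540 = 572.31 km/s.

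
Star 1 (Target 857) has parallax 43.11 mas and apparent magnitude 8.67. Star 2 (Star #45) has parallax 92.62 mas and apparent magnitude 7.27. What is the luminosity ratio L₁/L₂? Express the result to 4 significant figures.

d₁ = 1/p₁ = 1/0.04311″ = 23.196 pc; d₂ = 1/p₂ = 1/0.09262″ = 10.797 pc.
M₁ = m₁ − 5 log₁₀ d₁ + 5 = 8.67 − 6.8271 + 5 = 6.8429.
M₂ = 7.27 − 5.1665 + 5 = 7.1035.
L₁/L₂ = 10^(0.4(M₂ − M₁)) = 10^(0.4 × 0.2606) = 10^0.10424 = 1.2713.

L₁/L₂ = 1.271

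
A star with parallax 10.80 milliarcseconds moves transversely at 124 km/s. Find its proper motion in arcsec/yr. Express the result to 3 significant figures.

0.283 arcsec/yr

d = 1/p = 1/0.01080″ = 92.593 pc.
μ = v_t / (4.74 d) = 124 / (4.74 × 92.593) = 124 / 438.89 = 0.28253 ″/yr.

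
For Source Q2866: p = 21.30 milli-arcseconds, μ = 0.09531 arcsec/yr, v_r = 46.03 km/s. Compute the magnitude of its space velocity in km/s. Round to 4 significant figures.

50.68 km/s

d = 1/p = 1/0.02130″ = 46.948 pc.
v_t = 4.740 μ d = 4.740 × 0.09531 × 46.948 = 21.21 km/s.
v = √(v_r² + v_t²) = √(46.03² + 21.21²) = √2568.63 = 50.682 km/s.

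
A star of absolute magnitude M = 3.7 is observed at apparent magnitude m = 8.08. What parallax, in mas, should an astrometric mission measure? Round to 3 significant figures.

m − M = 8.08 − 3.7 = 4.38.
d = 10^((m−M)/5 + 1) = 10^1.876 = 75.162 pc.
p = 1/d = 1/75.162 = 0.013305 arcsec = 13.305 mas.

13.3 mas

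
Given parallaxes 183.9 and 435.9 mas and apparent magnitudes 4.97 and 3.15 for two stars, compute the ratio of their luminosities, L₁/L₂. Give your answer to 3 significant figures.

L₁/L₂ = 1.05

d₁ = 1/p₁ = 1/0.1839″ = 5.4377 pc; d₂ = 1/p₂ = 1/0.4359″ = 2.2941 pc.
M₁ = m₁ − 5 log₁₀ d₁ + 5 = 4.97 − 3.6771 + 5 = 6.2929.
M₂ = 3.15 − 1.8031 + 5 = 6.3469.
L₁/L₂ = 10^(0.4(M₂ − M₁)) = 10^(0.4 × 0.0540) = 10^0.02160 = 1.051.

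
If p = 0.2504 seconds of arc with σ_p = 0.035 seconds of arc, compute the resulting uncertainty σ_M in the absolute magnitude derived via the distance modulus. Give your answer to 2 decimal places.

M = m − 5 log₁₀ d + 5 = m + 5 log₁₀ p + 5, so ∂M/∂p = 5/(p ln 10).
σ_M = (5/ln 10) · (σ_p/p) = 2.1715 × 0.035/0.2504 = 2.1715 × 0.13978 = 0.30353.

σ_M = 0.30 mag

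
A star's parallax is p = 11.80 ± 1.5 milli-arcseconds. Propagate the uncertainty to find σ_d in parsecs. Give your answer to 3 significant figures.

10.8 pc

d = 1/p, so σ_d = σ_p / p².
σ_d = 0.00150 / (0.01180)² = 0.00150 / 0.00013924 = 10.773 pc.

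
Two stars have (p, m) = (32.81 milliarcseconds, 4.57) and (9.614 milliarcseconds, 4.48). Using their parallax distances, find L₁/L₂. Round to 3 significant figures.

d₁ = 1/p₁ = 1/0.03281″ = 30.479 pc; d₂ = 1/p₂ = 1/0.009614″ = 104.01 pc.
M₁ = m₁ − 5 log₁₀ d₁ + 5 = 4.57 − 7.4200 + 5 = 2.1500.
M₂ = 4.48 − 10.0854 + 5 = -0.6054.
L₁/L₂ = 10^(0.4(M₂ − M₁)) = 10^(0.4 × (-2.7554)) = 10^(-1.10216) = 0.079039.

L₁/L₂ = 0.0790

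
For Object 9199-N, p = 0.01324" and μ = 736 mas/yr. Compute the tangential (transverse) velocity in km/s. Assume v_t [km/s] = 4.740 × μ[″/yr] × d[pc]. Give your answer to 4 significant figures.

263.5 km/s

d = 1/p = 1/0.01324″ = 75.529 pc.
μ = 736 mas/yr = 0.736 ″/yr.
v_t = 4.74 × μ × d = 4.74 × 0.736 × 75.529 = 263.49 km/s.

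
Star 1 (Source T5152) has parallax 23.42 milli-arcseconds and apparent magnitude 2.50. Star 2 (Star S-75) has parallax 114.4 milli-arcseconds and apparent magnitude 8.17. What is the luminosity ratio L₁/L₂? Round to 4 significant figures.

L₁/L₂ = 4423

d₁ = 1/p₁ = 1/0.02342″ = 42.699 pc; d₂ = 1/p₂ = 1/0.1144″ = 8.7413 pc.
M₁ = m₁ − 5 log₁₀ d₁ + 5 = 2.50 − 8.1521 + 5 = -0.6521.
M₂ = 8.17 − 4.7079 + 5 = 8.4621.
L₁/L₂ = 10^(0.4(M₂ − M₁)) = 10^(0.4 × 9.1142) = 10^3.64568 = 4422.6.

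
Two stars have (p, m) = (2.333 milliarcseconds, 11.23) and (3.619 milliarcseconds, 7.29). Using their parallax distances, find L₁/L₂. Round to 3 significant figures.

L₁/L₂ = 0.0639

d₁ = 1/p₁ = 1/0.002333″ = 428.63 pc; d₂ = 1/p₂ = 1/0.003619″ = 276.32 pc.
M₁ = m₁ − 5 log₁₀ d₁ + 5 = 11.23 − 13.1604 + 5 = 3.0696.
M₂ = 7.29 − 12.2071 + 5 = 0.0829.
L₁/L₂ = 10^(0.4(M₂ − M₁)) = 10^(0.4 × (-2.9867)) = 10^(-1.19468) = 0.063873.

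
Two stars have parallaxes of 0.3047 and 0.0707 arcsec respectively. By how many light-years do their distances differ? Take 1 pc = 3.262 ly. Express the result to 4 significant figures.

d_A = 1/0.3047″ = 3.2819 pc; d_B = 1/0.07070″ = 14.144 pc.
|d_B − d_A| = |14.144 − 3.2819| = 10.862 pc = 10.862 × 3.262 ly = 35.432 ly.

35.43 ly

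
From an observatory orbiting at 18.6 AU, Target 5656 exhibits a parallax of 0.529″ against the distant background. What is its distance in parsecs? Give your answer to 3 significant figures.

With baseline B (in AU) and parallax p (in arcsec), d = B/p parsecs.
d = 18.6 / 0.529 = 35.161 pc.

35.2 pc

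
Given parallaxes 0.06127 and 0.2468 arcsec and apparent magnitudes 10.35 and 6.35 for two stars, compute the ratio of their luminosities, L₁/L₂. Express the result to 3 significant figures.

d₁ = 1/p₁ = 1/0.06127″ = 16.321 pc; d₂ = 1/p₂ = 1/0.2468″ = 4.0519 pc.
M₁ = m₁ − 5 log₁₀ d₁ + 5 = 10.35 − 6.0637 + 5 = 9.2863.
M₂ = 6.35 − 3.0383 + 5 = 8.3117.
L₁/L₂ = 10^(0.4(M₂ − M₁)) = 10^(0.4 × (-0.9746)) = 10^(-0.38984) = 0.40753.

L₁/L₂ = 0.408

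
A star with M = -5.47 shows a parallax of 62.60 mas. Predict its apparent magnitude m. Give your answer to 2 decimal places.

m = -4.45

d = 1/p = 1/0.06260″ = 15.974 pc.
m − M = 5 log₁₀ d − 5 = 5 log₁₀(15.974) − 5 = 6.0171 − 5 = 1.0171.
m = M + (m − M) = -5.47 + 1.0171 = -4.45.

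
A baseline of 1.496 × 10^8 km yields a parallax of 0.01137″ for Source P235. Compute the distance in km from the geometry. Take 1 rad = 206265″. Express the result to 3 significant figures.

θ = 0.01137″ = 0.01137/206265 = 5.5123 × 10^-8 rad.
d = B/θ = (1.496 × 10^8) / (5.5123 × 10^-8) = 2.7139 × 10^15 km.

2.71 × 10^15 km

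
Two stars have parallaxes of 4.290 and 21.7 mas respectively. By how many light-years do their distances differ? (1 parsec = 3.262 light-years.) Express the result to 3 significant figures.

d_A = 1/0.004290″ = 233.1 pc; d_B = 1/0.02170″ = 46.083 pc.
|d_B − d_A| = |46.083 − 233.1| = 187.02 pc = 187.02 × 3.262 ly = 610.06 ly.

610 ly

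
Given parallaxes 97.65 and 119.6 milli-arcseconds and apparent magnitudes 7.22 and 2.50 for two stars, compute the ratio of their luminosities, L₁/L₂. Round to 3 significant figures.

L₁/L₂ = 0.0194

d₁ = 1/p₁ = 1/0.09765″ = 10.241 pc; d₂ = 1/p₂ = 1/0.1196″ = 8.3612 pc.
M₁ = m₁ − 5 log₁₀ d₁ + 5 = 7.22 − 5.0517 + 5 = 7.1683.
M₂ = 2.50 − 4.6113 + 5 = 2.8887.
L₁/L₂ = 10^(0.4(M₂ − M₁)) = 10^(0.4 × (-4.2796)) = 10^(-1.71184) = 0.019416.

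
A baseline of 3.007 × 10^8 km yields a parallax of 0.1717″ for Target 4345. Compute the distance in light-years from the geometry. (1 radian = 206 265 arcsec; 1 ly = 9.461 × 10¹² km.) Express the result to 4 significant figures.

38.18 ly

θ = 0.1717″ = 0.1717/206265 = 8.3242 × 10^-7 rad.
d = B/θ = (3.007 × 10^8) / (8.3242 × 10^-7) = 3.6124 × 10^14 km = (3.6124 × 10^14) / (9.461 × 10^12) ly = 38.182 ly.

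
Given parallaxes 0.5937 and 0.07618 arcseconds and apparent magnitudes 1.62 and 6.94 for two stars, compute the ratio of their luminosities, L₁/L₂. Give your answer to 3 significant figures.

d₁ = 1/p₁ = 1/0.5937″ = 1.6844 pc; d₂ = 1/p₂ = 1/0.07618″ = 13.127 pc.
M₁ = m₁ − 5 log₁₀ d₁ + 5 = 1.62 − 1.1322 + 5 = 5.4878.
M₂ = 6.94 − 5.5908 + 5 = 6.3492.
L₁/L₂ = 10^(0.4(M₂ − M₁)) = 10^(0.4 × 0.8614) = 10^0.34456 = 2.2109.

L₁/L₂ = 2.21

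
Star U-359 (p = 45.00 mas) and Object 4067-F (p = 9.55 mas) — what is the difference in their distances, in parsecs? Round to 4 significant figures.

d_A = 1/0.04500″ = 22.222 pc; d_B = 1/0.009550″ = 104.71 pc.
|d_B − d_A| = |104.71 − 22.222| = 82.488 pc.

82.49 pc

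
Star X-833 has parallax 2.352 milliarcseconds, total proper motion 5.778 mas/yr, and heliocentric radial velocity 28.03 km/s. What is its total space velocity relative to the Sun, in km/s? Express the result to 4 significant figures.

d = 1/p = 1/0.002352″ = 425.17 pc.
μ = 5.778 mas/yr = 0.005778 ″/yr.
v_t = 4.740 μ d = 4.740 × 0.005778 × 425.17 = 11.644 km/s.
v = √(v_r² + v_t²) = √(28.03² + 11.644²) = √921.264 = 30.352 km/s.

30.35 km/s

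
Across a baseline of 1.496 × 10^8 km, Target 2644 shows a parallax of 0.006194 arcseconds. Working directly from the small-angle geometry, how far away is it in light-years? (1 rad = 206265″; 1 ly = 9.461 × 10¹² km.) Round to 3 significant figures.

θ = 0.006194″ = 0.006194/206265 = 3.0029 × 10^-8 rad.
d = B/θ = (1.496 × 10^8) / (3.0029 × 10^-8) = 4.9819 × 10^15 km = (4.9819 × 10^15) / (9.461 × 10^12) ly = 526.57 ly.

527 ly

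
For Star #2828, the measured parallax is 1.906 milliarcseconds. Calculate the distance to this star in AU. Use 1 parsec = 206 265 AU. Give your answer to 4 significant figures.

1.082 × 10^8 AU

p = 1.906 milliarcseconds = 0.001906 arcsec.
d = 1/p = 1/0.001906 = 524.66 pc.
In AU: 524.66 × 206265 = 1.0822 × 10^8 AU.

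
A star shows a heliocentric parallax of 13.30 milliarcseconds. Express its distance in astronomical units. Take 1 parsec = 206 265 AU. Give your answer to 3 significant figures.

p = 13.30 milliarcseconds = 0.01330 arcsec.
d = 1/p = 1/0.01330 = 75.188 pc.
In AU: 75.188 × 206265 = 1.5509 × 10^7 AU.

1.55 × 10^7 AU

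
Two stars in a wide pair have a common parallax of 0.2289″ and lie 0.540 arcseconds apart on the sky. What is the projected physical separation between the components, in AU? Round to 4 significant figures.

2.359 AU

d = 1/p = 1/0.2289″ = 4.3687 pc.
At distance d (pc), an angle of θ arcsec spans θ·d AU: s = 0.540 × 4.3687 = 2.3591 AU.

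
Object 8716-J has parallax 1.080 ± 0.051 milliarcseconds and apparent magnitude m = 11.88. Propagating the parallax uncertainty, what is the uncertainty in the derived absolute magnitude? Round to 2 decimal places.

σ_M = 0.10 mag

M = m − 5 log₁₀ d + 5 = m + 5 log₁₀ p + 5, so ∂M/∂p = 5/(p ln 10).
σ_M = (5/ln 10) · (σ_p/p) = 2.1715 × 0.051/1.080 = 2.1715 × 0.047222 = 0.10254.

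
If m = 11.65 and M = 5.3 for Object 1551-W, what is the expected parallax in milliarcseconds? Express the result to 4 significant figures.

m − M = 11.65 − 5.3 = 6.35.
d = 10^((m−M)/5 + 1) = 10^2.270 = 186.21 pc.
p = 1/d = 1/186.21 = 0.0053703 arcsec = 5.3703 mas.

5.370 mas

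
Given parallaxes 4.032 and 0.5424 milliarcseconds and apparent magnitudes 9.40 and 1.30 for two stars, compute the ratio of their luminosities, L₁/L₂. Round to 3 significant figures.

d₁ = 1/p₁ = 1/0.004032″ = 248.02 pc; d₂ = 1/p₂ = 1/0.0005424″ = 1843.7 pc.
M₁ = m₁ − 5 log₁₀ d₁ + 5 = 9.40 − 11.9724 + 5 = 2.4276.
M₂ = 1.30 − 16.3285 + 5 = -10.0285.
L₁/L₂ = 10^(0.4(M₂ − M₁)) = 10^(0.4 × (-12.4561)) = 10^(-4.98244) = 0.000010413.

L₁/L₂ = 1.04 × 10^-5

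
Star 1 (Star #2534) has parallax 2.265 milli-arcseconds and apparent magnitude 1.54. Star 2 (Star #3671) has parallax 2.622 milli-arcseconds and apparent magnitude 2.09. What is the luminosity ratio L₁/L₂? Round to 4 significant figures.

L₁/L₂ = 2.224

d₁ = 1/p₁ = 1/0.002265″ = 441.5 pc; d₂ = 1/p₂ = 1/0.002622″ = 381.39 pc.
M₁ = m₁ − 5 log₁₀ d₁ + 5 = 1.54 − 13.2247 + 5 = -6.6847.
M₂ = 2.09 − 12.9068 + 5 = -5.8168.
L₁/L₂ = 10^(0.4(M₂ − M₁)) = 10^(0.4 × 0.8679) = 10^0.34716 = 2.2241.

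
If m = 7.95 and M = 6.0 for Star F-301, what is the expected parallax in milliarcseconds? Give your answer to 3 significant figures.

40.7 mas

m − M = 7.95 − 6.0 = 1.95.
d = 10^((m−M)/5 + 1) = 10^1.390 = 24.547 pc.
p = 1/d = 1/24.547 = 0.040738 arcsec = 40.738 mas.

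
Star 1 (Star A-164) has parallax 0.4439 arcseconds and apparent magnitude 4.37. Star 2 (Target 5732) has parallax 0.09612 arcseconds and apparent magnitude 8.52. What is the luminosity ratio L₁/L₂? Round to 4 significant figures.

L₁/L₂ = 2.143

d₁ = 1/p₁ = 1/0.4439″ = 2.2528 pc; d₂ = 1/p₂ = 1/0.09612″ = 10.404 pc.
M₁ = m₁ − 5 log₁₀ d₁ + 5 = 4.37 − 1.7636 + 5 = 7.6064.
M₂ = 8.52 − 5.0860 + 5 = 8.4340.
L₁/L₂ = 10^(0.4(M₂ − M₁)) = 10^(0.4 × 0.8276) = 10^0.33104 = 2.1431.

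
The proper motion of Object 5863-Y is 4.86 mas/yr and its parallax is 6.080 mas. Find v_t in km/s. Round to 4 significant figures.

3.789 km/s

d = 1/p = 1/0.006080″ = 164.47 pc.
μ = 4.86 mas/yr = 0.00486 ″/yr.
v_t = 4.74 × μ × d = 4.74 × 0.00486 × 164.47 = 3.7888 km/s.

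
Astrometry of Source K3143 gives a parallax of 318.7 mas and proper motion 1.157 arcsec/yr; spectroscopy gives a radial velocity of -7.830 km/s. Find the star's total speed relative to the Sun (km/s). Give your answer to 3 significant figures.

18.9 km/s

d = 1/p = 1/0.3187″ = 3.1377 pc.
v_t = 4.740 μ d = 4.740 × 1.157 × 3.1377 = 17.208 km/s.
v = √(v_r² + v_t²) = √((-7.830)² + 17.208²) = √357.424 = 18.906 km/s.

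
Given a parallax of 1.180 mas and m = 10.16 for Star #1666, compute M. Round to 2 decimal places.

d = 1/p = 1/0.001180″ = 847.46 pc.
m − M = 5 log₁₀(847.46) − 5 = 14.6406 − 5 = 9.6406.
M = m − (m − M) = 10.16 − 9.6406 = 0.52.

M = 0.52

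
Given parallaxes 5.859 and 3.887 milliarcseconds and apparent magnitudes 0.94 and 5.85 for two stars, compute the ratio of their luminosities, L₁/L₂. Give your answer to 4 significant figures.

L₁/L₂ = 40.51

d₁ = 1/p₁ = 1/0.005859″ = 170.68 pc; d₂ = 1/p₂ = 1/0.003887″ = 257.27 pc.
M₁ = m₁ − 5 log₁₀ d₁ + 5 = 0.94 − 11.1609 + 5 = -5.2209.
M₂ = 5.85 − 12.0519 + 5 = -1.2019.
L₁/L₂ = 10^(0.4(M₂ − M₁)) = 10^(0.4 × 4.0190) = 10^1.60760 = 40.514.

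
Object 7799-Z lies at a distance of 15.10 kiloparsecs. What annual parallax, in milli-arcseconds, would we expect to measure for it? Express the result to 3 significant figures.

0.0662 mas

d = 15.10 kpc = 15100 pc.
p = 1/d = 1/15100 = 0.000066225 arcsec.
= 0.000066225 × 1000 = 0.066225 mas.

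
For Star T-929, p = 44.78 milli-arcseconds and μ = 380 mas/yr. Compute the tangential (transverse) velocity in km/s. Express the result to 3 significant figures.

d = 1/p = 1/0.04478″ = 22.331 pc.
μ = 380 mas/yr = 0.380 ″/yr.
v_t = 4.74 × μ × d = 4.74 × 0.380 × 22.331 = 40.223 km/s.

40.2 km/s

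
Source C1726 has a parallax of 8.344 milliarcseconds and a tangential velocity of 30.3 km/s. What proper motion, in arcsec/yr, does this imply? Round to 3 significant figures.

0.0533 arcsec/yr

d = 1/p = 1/0.008344″ = 119.85 pc.
μ = v_t / (4.74 d) = 30.3 / (4.74 × 119.85) = 30.3 / 568.09 = 0.053337 ″/yr.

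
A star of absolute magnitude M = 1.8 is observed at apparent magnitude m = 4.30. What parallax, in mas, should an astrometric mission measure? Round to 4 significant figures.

m − M = 4.30 − 1.8 = 2.50.
d = 10^((m−M)/5 + 1) = 10^1.500 = 31.623 pc.
p = 1/d = 1/31.623 = 0.031623 arcsec = 31.623 mas.

31.62 mas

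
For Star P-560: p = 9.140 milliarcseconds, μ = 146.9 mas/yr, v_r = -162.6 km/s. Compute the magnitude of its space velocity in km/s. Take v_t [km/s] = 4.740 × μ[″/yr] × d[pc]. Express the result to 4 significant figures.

179.6 km/s

d = 1/p = 1/0.009140″ = 109.41 pc.
μ = 146.9 mas/yr = 0.1469 ″/yr.
v_t = 4.740 μ d = 4.740 × 0.1469 × 109.41 = 76.183 km/s.
v = √(v_r² + v_t²) = √((-162.6)² + 76.183²) = √32242.6 = 179.56 km/s.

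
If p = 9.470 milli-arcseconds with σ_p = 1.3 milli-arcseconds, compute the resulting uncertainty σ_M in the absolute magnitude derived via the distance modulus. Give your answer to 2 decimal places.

M = m − 5 log₁₀ d + 5 = m + 5 log₁₀ p + 5, so ∂M/∂p = 5/(p ln 10).
σ_M = (5/ln 10) · (σ_p/p) = 2.1715 × 1.3/9.470 = 2.1715 × 0.13728 = 0.2981.

σ_M = 0.30 mag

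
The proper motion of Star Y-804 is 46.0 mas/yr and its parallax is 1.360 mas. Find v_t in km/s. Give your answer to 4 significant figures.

d = 1/p = 1/0.001360″ = 735.29 pc.
μ = 46.0 mas/yr = 0.0460 ″/yr.
v_t = 4.74 × μ × d = 4.74 × 0.0460 × 735.29 = 160.32 km/s.

160.3 km/s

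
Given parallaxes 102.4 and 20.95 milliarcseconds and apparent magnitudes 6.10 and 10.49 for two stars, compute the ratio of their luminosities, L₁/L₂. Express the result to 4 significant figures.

d₁ = 1/p₁ = 1/0.1024″ = 9.7656 pc; d₂ = 1/p₂ = 1/0.02095″ = 47.733 pc.
M₁ = m₁ − 5 log₁₀ d₁ + 5 = 6.10 − 4.9485 + 5 = 6.1515.
M₂ = 10.49 − 8.3941 + 5 = 7.0959.
L₁/L₂ = 10^(0.4(M₂ − M₁)) = 10^(0.4 × 0.9444) = 10^0.37776 = 2.3865.

L₁/L₂ = 2.387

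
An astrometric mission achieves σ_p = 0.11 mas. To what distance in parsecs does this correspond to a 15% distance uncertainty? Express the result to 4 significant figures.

σ_d/d = σ_p/p, so the condition is σ_p/p ≤ 0.15, i.e. p ≥ σ_p/0.15.
p_min = 0.11/0.15 = 0.73333 mas = 0.00073333 arcsec.
d_max = 1/p_min = 1/0.00073333 = 1363.6 pc.

1364 pc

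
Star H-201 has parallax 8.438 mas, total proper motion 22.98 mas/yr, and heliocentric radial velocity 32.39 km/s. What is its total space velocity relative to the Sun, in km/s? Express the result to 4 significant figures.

34.87 km/s

d = 1/p = 1/0.008438″ = 118.51 pc.
μ = 22.98 mas/yr = 0.02298 ″/yr.
v_t = 4.740 μ d = 4.740 × 0.02298 × 118.51 = 12.909 km/s.
v = √(v_r² + v_t²) = √(32.39² + 12.909²) = √1215.75 = 34.868 km/s.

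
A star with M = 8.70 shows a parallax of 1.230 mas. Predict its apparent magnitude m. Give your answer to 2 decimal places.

d = 1/p = 1/0.001230″ = 813.01 pc.
m − M = 5 log₁₀ d − 5 = 5 log₁₀(813.01) − 5 = 14.5505 − 5 = 9.5505.
m = M + (m − M) = 8.70 + 9.5505 = 18.25.

m = 18.25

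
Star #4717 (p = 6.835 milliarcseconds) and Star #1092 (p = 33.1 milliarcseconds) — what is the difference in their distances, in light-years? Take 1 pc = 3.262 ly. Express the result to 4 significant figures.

d_A = 1/0.006835″ = 146.31 pc; d_B = 1/0.03310″ = 30.211 pc.
|d_B − d_A| = |30.211 − 146.31| = 116.1 pc = 116.1 × 3.262 ly = 378.72 ly.

378.7 ly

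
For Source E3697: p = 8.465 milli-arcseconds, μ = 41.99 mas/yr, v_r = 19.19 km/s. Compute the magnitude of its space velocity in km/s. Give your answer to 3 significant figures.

30.3 km/s

d = 1/p = 1/0.008465″ = 118.13 pc.
μ = 41.99 mas/yr = 0.04199 ″/yr.
v_t = 4.740 μ d = 4.740 × 0.04199 × 118.13 = 23.512 km/s.
v = √(v_r² + v_t²) = √(19.19² + 23.512²) = √921.07 = 30.349 km/s.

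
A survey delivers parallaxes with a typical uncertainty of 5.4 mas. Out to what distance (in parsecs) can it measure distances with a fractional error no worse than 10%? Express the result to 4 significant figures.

18.52 pc

σ_d/d = σ_p/p, so the condition is σ_p/p ≤ 0.10, i.e. p ≥ σ_p/0.10.
p_min = 5.4/0.10 = 54 mas = 0.054 arcsec.
d_max = 1/p_min = 1/0.054 = 18.519 pc.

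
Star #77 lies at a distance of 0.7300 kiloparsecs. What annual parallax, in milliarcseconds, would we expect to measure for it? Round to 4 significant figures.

1.370 mas

d = 0.7300 kpc = 730 pc.
p = 1/d = 1/730 = 0.0013699 arcsec.
= 0.0013699 × 1000 = 1.3699 mas.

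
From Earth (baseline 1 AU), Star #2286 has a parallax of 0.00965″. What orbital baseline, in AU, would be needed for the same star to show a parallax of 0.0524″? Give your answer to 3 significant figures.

Parallax scales linearly with baseline: p ∝ B, so B = p_target / p_Earth × 1 AU.
B = 0.0524 / 0.00965 = 5.4301 AU.

5.43 AU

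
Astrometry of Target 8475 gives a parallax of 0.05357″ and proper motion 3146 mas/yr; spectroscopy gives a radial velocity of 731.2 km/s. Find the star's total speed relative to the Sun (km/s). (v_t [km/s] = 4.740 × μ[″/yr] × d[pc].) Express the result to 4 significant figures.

782.4 km/s

d = 1/p = 1/0.05357″ = 18.667 pc.
μ = 3146 mas/yr = 3.146 ″/yr.
v_t = 4.740 μ d = 4.740 × 3.146 × 18.667 = 278.36 km/s.
v = √(v_r² + v_t²) = √(731.2² + 278.36²) = √612138 = 782.39 km/s.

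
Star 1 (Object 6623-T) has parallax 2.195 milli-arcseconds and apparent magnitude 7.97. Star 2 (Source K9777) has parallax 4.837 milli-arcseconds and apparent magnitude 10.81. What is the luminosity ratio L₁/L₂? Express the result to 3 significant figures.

d₁ = 1/p₁ = 1/0.002195″ = 455.58 pc; d₂ = 1/p₂ = 1/0.004837″ = 206.74 pc.
M₁ = m₁ − 5 log₁₀ d₁ + 5 = 7.97 − 13.2928 + 5 = -0.3228.
M₂ = 10.81 − 11.5771 + 5 = 4.2329.
L₁/L₂ = 10^(0.4(M₂ − M₁)) = 10^(0.4 × 4.5557) = 10^1.82228 = 66.417.

L₁/L₂ = 66.4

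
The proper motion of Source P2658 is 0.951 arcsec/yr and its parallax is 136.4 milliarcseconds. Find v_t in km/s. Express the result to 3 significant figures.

33.0 km/s

d = 1/p = 1/0.1364″ = 7.3314 pc.
v_t = 4.74 × μ × d = 4.74 × 0.951 × 7.3314 = 33.048 km/s.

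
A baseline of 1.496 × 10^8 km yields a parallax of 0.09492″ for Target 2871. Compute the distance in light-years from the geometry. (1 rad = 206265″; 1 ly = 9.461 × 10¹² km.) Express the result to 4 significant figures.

34.36 ly

θ = 0.09492″ = 0.09492/206265 = 4.6018 × 10^-7 rad.
d = B/θ = (1.496 × 10^8) / (4.6018 × 10^-7) = 3.2509 × 10^14 km = (3.2509 × 10^14) / (9.461 × 10^12) ly = 34.361 ly.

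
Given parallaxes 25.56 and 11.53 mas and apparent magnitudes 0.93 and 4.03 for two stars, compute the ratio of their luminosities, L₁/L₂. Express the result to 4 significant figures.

L₁/L₂ = 3.536

d₁ = 1/p₁ = 1/0.02556″ = 39.124 pc; d₂ = 1/p₂ = 1/0.01153″ = 86.73 pc.
M₁ = m₁ − 5 log₁₀ d₁ + 5 = 0.93 − 7.9622 + 5 = -2.0322.
M₂ = 4.03 − 9.6908 + 5 = -0.6608.
L₁/L₂ = 10^(0.4(M₂ − M₁)) = 10^(0.4 × 1.3714) = 10^0.54856 = 3.5364.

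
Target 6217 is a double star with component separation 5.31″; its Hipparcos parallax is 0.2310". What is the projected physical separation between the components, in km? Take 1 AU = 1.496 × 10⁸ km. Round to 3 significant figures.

d = 1/p = 1/0.2310″ = 4.329 pc.
At distance d (pc), an angle of θ arcsec spans θ·d AU: s = 5.31 × 4.329 = 22.987 AU.
= 22.987 × 1.496 × 10⁸ km = 3.4389 × 10^9 km.

3.44 × 10^9 km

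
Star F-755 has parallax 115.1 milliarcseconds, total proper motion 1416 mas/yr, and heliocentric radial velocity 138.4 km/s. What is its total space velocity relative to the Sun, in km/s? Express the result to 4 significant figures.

d = 1/p = 1/0.1151″ = 8.6881 pc.
μ = 1416 mas/yr = 1.416 ″/yr.
v_t = 4.740 μ d = 4.740 × 1.416 × 8.6881 = 58.313 km/s.
v = √(v_r² + v_t²) = √(138.4² + 58.313²) = √22555 = 150.18 km/s.

150.2 km/s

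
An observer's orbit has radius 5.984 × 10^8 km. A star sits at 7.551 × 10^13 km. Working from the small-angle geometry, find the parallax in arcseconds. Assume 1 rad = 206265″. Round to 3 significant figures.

θ ≈ B/d = (5.984 × 10^8) / (7.551 × 10^13) = 7.9248 × 10^-6 rad.
In arcseconds: 7.9248 × 10^-6 × 206265 = 1.6346″.

1.63 arcsec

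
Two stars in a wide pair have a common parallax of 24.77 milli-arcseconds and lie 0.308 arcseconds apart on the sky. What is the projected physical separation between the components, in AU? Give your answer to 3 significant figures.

12.4 AU

d = 1/p = 1/0.02477″ = 40.371 pc.
At distance d (pc), an angle of θ arcsec spans θ·d AU: s = 0.308 × 40.371 = 12.434 AU.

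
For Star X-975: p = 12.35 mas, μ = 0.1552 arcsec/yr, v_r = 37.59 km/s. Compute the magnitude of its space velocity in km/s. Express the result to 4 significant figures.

d = 1/p = 1/0.01235″ = 80.972 pc.
v_t = 4.740 μ d = 4.740 × 0.1552 × 80.972 = 59.567 km/s.
v = √(v_r² + v_t²) = √(37.59² + 59.567²) = √4961.24 = 70.436 km/s.

70.44 km/s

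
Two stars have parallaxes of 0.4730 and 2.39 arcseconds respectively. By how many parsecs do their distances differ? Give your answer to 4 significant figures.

1.696 pc

d_A = 1/0.4730″ = 2.1142 pc; d_B = 1/2.390″ = 0.41841 pc.
|d_B − d_A| = |0.41841 − 2.1142| = 1.6958 pc.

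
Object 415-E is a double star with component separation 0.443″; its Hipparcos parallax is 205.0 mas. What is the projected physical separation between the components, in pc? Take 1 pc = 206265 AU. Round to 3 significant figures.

1.05 × 10^-5 pc

d = 1/p = 1/0.2050″ = 4.878 pc.
At distance d (pc), an angle of θ arcsec spans θ·d AU: s = 0.443 × 4.878 = 2.161 AU.
= 2.161 / 206265 = 1.0477 × 10^-5 pc.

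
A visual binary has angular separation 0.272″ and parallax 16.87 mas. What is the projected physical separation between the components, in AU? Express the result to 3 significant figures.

d = 1/p = 1/0.01687″ = 59.277 pc.
At distance d (pc), an angle of θ arcsec spans θ·d AU: s = 0.272 × 59.277 = 16.123 AU.

16.1 AU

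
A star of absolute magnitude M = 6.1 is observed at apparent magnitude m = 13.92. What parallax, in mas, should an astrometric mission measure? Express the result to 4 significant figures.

2.729 mas

m − M = 13.92 − 6.1 = 7.82.
d = 10^((m−M)/5 + 1) = 10^2.564 = 366.44 pc.
p = 1/d = 1/366.44 = 0.002729 arcsec = 2.729 mas.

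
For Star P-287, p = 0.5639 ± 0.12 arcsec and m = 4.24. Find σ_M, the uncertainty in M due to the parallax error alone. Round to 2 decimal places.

M = m − 5 log₁₀ d + 5 = m + 5 log₁₀ p + 5, so ∂M/∂p = 5/(p ln 10).
σ_M = (5/ln 10) · (σ_p/p) = 2.1715 × 0.12/0.5639 = 2.1715 × 0.2128 = 0.4621.

σ_M = 0.46 mag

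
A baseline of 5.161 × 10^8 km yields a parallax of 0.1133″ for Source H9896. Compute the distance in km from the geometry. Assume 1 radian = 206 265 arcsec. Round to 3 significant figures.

θ = 0.1133″ = 0.1133/206265 = 5.4929 × 10^-7 rad.
d = B/θ = (5.161 × 10^8) / (5.4929 × 10^-7) = 9.3958 × 10^14 km.

9.40 × 10^14 km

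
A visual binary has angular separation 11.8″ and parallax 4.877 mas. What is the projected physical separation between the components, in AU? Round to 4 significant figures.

d = 1/p = 1/0.004877″ = 205.04 pc.
At distance d (pc), an angle of θ arcsec spans θ·d AU: s = 11.8 × 205.04 = 2419.5 AU.

2420 AU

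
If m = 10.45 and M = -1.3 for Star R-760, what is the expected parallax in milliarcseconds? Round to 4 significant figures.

m − M = 10.45 − (-1.3) = 11.75.
d = 10^((m−M)/5 + 1) = 10^3.350 = 2238.7 pc.
p = 1/d = 1/2238.7 = 0.00044669 arcsec = 0.44669 mas.

0.4467 mas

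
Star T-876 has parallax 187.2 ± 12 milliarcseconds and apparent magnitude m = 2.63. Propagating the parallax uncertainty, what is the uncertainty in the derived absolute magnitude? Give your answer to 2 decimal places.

σ_M = 0.14 mag

M = m − 5 log₁₀ d + 5 = m + 5 log₁₀ p + 5, so ∂M/∂p = 5/(p ln 10).
σ_M = (5/ln 10) · (σ_p/p) = 2.1715 × 12/187.2 = 2.1715 × 0.064103 = 0.1392.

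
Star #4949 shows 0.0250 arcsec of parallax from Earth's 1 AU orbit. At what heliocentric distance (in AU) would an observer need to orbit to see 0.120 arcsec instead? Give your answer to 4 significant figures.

Parallax scales linearly with baseline: p ∝ B, so B = p_target / p_Earth × 1 AU.
B = 0.120 / 0.0250 = 4.8 AU.

4.800 AU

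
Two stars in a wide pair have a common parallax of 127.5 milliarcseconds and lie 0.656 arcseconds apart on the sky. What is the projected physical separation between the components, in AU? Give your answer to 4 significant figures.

d = 1/p = 1/0.1275″ = 7.8431 pc.
At distance d (pc), an angle of θ arcsec spans θ·d AU: s = 0.656 × 7.8431 = 5.1451 AU.

5.145 AU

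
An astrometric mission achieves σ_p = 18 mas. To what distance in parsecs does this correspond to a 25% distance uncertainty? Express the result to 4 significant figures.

σ_d/d = σ_p/p, so the condition is σ_p/p ≤ 0.25, i.e. p ≥ σ_p/0.25.
p_min = 18/0.25 = 72 mas = 0.072 arcsec.
d_max = 1/p_min = 1/0.072 = 13.889 pc.

13.89 pc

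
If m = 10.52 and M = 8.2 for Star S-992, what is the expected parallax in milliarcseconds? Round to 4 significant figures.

34.36 mas

m − M = 10.52 − 8.2 = 2.32.
d = 10^((m−M)/5 + 1) = 10^1.464 = 29.107 pc.
p = 1/d = 1/29.107 = 0.034356 arcsec = 34.356 mas.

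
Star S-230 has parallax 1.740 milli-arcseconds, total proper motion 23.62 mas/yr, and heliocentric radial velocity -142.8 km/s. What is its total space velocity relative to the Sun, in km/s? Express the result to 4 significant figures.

d = 1/p = 1/0.001740″ = 574.71 pc.
μ = 23.62 mas/yr = 0.02362 ″/yr.
v_t = 4.740 μ d = 4.740 × 0.02362 × 574.71 = 64.344 km/s.
v = √(v_r² + v_t²) = √((-142.8)² + 64.344²) = √24532 = 156.63 km/s.

156.6 km/s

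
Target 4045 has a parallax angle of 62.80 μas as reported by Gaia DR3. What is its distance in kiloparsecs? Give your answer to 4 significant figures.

p = 62.80 μas = 0.00006280 arcsec.
d = 1/p = 1/0.00006280 = 15924 pc.
= 15.924 kpc.

15.92 kpc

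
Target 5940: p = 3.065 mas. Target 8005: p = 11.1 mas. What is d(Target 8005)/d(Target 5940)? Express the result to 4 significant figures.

0.2761

Since d = 1/p, d_B/d_A = p_A/p_B.
= 3.065 / 11.1 = 0.27613.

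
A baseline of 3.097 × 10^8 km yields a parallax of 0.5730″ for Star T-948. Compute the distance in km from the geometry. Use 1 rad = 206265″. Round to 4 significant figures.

1.115 × 10^14 km

θ = 0.5730″ = 0.5730/206265 = 2.7780 × 10^-6 rad.
d = B/θ = (3.097 × 10^8) / (2.7780 × 10^-6) = 1.1148 × 10^14 km.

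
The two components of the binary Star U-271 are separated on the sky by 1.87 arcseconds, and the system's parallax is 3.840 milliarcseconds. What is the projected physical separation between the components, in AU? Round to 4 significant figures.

d = 1/p = 1/0.003840″ = 260.42 pc.
At distance d (pc), an angle of θ arcsec spans θ·d AU: s = 1.87 × 260.42 = 486.99 AU.

487.0 AU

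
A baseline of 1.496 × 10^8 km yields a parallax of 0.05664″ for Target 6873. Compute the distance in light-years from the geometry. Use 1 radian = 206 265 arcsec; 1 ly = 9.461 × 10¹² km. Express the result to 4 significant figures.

57.58 ly

θ = 0.05664″ = 0.05664/206265 = 2.7460 × 10^-7 rad.
d = B/θ = (1.496 × 10^8) / (2.7460 × 10^-7) = 5.4479 × 10^14 km = (5.4479 × 10^14) / (9.461 × 10^12) ly = 57.583 ly.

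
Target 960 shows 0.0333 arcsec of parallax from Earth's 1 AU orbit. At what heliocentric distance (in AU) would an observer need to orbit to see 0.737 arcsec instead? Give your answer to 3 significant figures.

Parallax scales linearly with baseline: p ∝ B, so B = p_target / p_Earth × 1 AU.
B = 0.737 / 0.0333 = 22.132 AU.

22.1 AU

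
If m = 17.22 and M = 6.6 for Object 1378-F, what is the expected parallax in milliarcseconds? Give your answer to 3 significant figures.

m − M = 17.22 − 6.6 = 10.62.
d = 10^((m−M)/5 + 1) = 10^3.124 = 1330.5 pc.
p = 1/d = 1/1330.5 = 0.0007516 arcsec = 0.7516 mas.

0.752 mas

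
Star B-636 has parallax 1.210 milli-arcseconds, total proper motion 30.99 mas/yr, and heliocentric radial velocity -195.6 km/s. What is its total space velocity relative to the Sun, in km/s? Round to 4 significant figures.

d = 1/p = 1/0.001210″ = 826.45 pc.
μ = 30.99 mas/yr = 0.03099 ″/yr.
v_t = 4.740 μ d = 4.740 × 0.03099 × 826.45 = 121.4 km/s.
v = √(v_r² + v_t²) = √((-195.6)² + 121.4²) = √52997.3 = 230.21 km/s.

230.2 km/s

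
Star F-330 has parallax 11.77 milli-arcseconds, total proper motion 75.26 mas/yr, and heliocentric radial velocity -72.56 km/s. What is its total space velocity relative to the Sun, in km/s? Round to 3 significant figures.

78.6 km/s

d = 1/p = 1/0.01177″ = 84.962 pc.
μ = 75.26 mas/yr = 0.07526 ″/yr.
v_t = 4.740 μ d = 4.740 × 0.07526 × 84.962 = 30.309 km/s.
v = √(v_r² + v_t²) = √((-72.56)² + 30.309²) = √6183.59 = 78.636 km/s.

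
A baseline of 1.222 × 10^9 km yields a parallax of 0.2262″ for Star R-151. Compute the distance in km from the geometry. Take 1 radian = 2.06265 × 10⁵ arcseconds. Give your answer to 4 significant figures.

θ = 0.2262″ = 0.2262/206265 = 1.0966 × 10^-6 rad.
d = B/θ = (1.222 × 10^9) / (1.0966 × 10^-6) = 1.1144 × 10^15 km.

1.114 × 10^15 km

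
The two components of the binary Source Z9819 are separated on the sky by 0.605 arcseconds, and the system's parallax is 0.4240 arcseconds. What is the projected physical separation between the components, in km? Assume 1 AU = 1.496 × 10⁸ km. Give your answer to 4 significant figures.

d = 1/p = 1/0.4240″ = 2.3585 pc.
At distance d (pc), an angle of θ arcsec spans θ·d AU: s = 0.605 × 2.3585 = 1.4269 AU.
= 1.4269 × 1.496 × 10⁸ km = 2.1346 × 10^8 km.

2.135 × 10^8 km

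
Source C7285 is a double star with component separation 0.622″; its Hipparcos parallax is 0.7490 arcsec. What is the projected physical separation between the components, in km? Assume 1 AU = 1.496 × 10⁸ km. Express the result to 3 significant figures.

1.24 × 10^8 km

d = 1/p = 1/0.7490″ = 1.3351 pc.
At distance d (pc), an angle of θ arcsec spans θ·d AU: s = 0.622 × 1.3351 = 0.83043 AU.
= 0.83043 × 1.496 × 10⁸ km = 1.2423 × 10^8 km.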